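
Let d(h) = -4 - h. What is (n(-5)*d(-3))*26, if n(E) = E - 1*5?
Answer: 260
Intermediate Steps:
n(E) = -5 + E (n(E) = E - 5 = -5 + E)
(n(-5)*d(-3))*26 = ((-5 - 5)*(-4 - 1*(-3)))*26 = -10*(-4 + 3)*26 = -10*(-1)*26 = 10*26 = 260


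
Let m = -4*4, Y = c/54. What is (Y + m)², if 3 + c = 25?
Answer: 177241/729 ≈ 243.13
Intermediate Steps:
c = 22 (c = -3 + 25 = 22)
Y = 11/27 (Y = 22/54 = 22*(1/54) = 11/27 ≈ 0.40741)
m = -16
(Y + m)² = (11/27 - 16)² = (-421/27)² = 177241/729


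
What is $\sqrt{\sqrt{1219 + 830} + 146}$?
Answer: $\sqrt{146 + \sqrt{2049}} \approx 13.83$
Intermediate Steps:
$\sqrt{\sqrt{1219 + 830} + 146} = \sqrt{\sqrt{2049} + 146} = \sqrt{146 + \sqrt{2049}}$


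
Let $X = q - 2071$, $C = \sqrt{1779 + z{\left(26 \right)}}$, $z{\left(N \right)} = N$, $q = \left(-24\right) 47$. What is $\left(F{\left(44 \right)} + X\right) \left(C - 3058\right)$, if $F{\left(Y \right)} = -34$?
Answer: $9886514 - 61427 \sqrt{5} \approx 9.7492 \cdot 10^{6}$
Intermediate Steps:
$q = -1128$
$C = 19 \sqrt{5}$ ($C = \sqrt{1779 + 26} = \sqrt{1805} = 19 \sqrt{5} \approx 42.485$)
$X = -3199$ ($X = -1128 - 2071 = -3199$)
$\left(F{\left(44 \right)} + X\right) \left(C - 3058\right) = \left(-34 - 3199\right) \left(19 \sqrt{5} - 3058\right) = - 3233 \left(-3058 + 19 \sqrt{5}\right) = 9886514 - 61427 \sqrt{5}$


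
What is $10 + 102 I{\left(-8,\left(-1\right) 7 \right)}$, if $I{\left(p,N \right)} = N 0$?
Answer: $10$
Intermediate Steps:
$I{\left(p,N \right)} = 0$
$10 + 102 I{\left(-8,\left(-1\right) 7 \right)} = 10 + 102 \cdot 0 = 10 + 0 = 10$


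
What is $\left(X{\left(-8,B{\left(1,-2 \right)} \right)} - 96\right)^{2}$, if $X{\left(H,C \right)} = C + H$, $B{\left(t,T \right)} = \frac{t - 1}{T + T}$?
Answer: $10816$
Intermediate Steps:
$B{\left(t,T \right)} = \frac{-1 + t}{2 T}$
$\left(X{\left(-8,B{\left(1,-2 \right)} \right)} - 96\right)^{2} = \left(\left(\frac{-1 + 1}{2 \left(-2\right)} - 8\right) - 96\right)^{2} = \left(\left(\frac{1}{2} \left(- \frac{1}{2}\right) 0 - 8\right) - 96\right)^{2} = \left(\left(0 - 8\right) - 96\right)^{2} = \left(-8 - 96\right)^{2} = \left(-104\right)^{2} = 10816$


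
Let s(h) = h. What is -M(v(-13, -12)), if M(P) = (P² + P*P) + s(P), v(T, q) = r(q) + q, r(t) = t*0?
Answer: -276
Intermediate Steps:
r(t) = 0
v(T, q) = q (v(T, q) = 0 + q = q)
M(P) = P + 2*P² (M(P) = (P² + P*P) + P = (P² + P²) + P = 2*P² + P = P + 2*P²)
-M(v(-13, -12)) = -(-12)*(1 + 2*(-12)) = -(-12)*(1 - 24) = -(-12)*(-23) = -1*276 = -276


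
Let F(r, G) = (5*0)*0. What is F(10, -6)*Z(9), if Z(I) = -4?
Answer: 0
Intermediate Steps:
F(r, G) = 0 (F(r, G) = 0*0 = 0)
F(10, -6)*Z(9) = 0*(-4) = 0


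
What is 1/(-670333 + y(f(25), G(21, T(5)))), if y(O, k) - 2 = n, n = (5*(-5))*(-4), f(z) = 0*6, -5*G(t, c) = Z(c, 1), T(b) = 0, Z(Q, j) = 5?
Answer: -1/670231 ≈ -1.4920e-6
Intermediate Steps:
G(t, c) = -1 (G(t, c) = -1/5*5 = -1)
f(z) = 0
n = 100 (n = -25*(-4) = 100)
y(O, k) = 102 (y(O, k) = 2 + 100 = 102)
1/(-670333 + y(f(25), G(21, T(5)))) = 1/(-670333 + 102) = 1/(-670231) = -1/670231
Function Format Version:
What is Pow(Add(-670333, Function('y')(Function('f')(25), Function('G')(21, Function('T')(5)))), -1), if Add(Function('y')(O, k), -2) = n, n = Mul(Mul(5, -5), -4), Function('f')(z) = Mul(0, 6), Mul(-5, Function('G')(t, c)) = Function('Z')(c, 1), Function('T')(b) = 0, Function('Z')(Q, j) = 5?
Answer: Rational(-1, 670231) ≈ -1.4920e-6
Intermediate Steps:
Function('G')(t, c) = -1 (Function('G')(t, c) = Mul(Rational(-1, 5), 5) = -1)
Function('f')(z) = 0
n = 100 (n = Mul(-25, -4) = 100)
Function('y')(O, k) = 102 (Function('y')(O, k) = Add(2, 100) = 102)
Pow(Add(-670333, Function('y')(Function('f')(25), Function('G')(21, Function('T')(5)))), -1) = Pow(Add(-670333, 102), -1) = Pow(-670231, -1) = Rational(-1, 670231)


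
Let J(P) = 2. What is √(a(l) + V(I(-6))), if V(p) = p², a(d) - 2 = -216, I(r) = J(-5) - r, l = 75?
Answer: 5*I*√6 ≈ 12.247*I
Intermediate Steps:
I(r) = 2 - r
a(d) = -214 (a(d) = 2 - 216 = -214)
√(a(l) + V(I(-6))) = √(-214 + (2 - 1*(-6))²) = √(-214 + (2 + 6)²) = √(-214 + 8²) = √(-214 + 64) = √(-150) = 5*I*√6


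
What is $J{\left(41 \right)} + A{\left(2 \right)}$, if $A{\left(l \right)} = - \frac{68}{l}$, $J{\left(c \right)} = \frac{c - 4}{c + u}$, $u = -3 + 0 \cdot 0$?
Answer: $- \frac{1255}{38} \approx -33.026$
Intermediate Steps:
$u = -3$ ($u = -3 + 0 = -3$)
$J{\left(c \right)} = \frac{-4 + c}{-3 + c}$ ($J{\left(c \right)} = \frac{c - 4}{c - 3} = \frac{-4 + c}{-3 + c}$)
$J{\left(41 \right)} + A{\left(2 \right)} = \frac{-4 + 41}{-3 + 41} - \frac{68}{2} = \frac{1}{38} \cdot 37 - 34 = \frac{37}{38} - 34 = - \frac{1255}{38}$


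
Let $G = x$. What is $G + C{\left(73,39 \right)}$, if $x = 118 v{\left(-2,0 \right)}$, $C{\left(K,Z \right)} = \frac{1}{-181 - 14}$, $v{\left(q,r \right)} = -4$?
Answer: $- \frac{92041}{195} \approx -472.0$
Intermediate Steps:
$C{\left(K,Z \right)} = - \frac{1}{195}$ ($C{\left(K,Z \right)} = \frac{1}{-195} = - \frac{1}{195}$)
$x = -472$ ($x = 118 \left(-4\right) = -472$)
$G = -472$
$G + C{\left(73,39 \right)} = -472 - \frac{1}{195} = - \frac{92041}{195}$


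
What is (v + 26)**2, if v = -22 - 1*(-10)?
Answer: 196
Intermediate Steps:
v = -12 (v = -22 + 10 = -12)
(v + 26)**2 = (-12 + 26)**2 = 14**2 = 196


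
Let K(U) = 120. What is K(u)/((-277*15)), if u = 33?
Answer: -8/277 ≈ -0.028881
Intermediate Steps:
K(u)/((-277*15)) = 120/((-277*15)) = 120/(-4155) = 120*(-1/4155) = -8/277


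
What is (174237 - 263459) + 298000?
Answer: 208778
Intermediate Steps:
(174237 - 263459) + 298000 = -89222 + 298000 = 208778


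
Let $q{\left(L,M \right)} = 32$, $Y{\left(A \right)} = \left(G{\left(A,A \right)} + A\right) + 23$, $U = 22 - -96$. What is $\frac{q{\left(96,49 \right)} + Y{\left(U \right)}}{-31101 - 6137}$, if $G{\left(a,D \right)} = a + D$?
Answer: $- \frac{409}{37238} \approx -0.010983$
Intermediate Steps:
$U = 118$ ($U = 22 + 96 = 118$)
$G{\left(a,D \right)} = D + a$
$Y{\left(A \right)} = 23 + 3 A$ ($Y{\left(A \right)} = \left(\left(A + A\right) + A\right) + 23 = \left(2 A + A\right) + 23 = 3 A + 23 = 23 + 3 A$)
$\frac{q{\left(96,49 \right)} + Y{\left(U \right)}}{-31101 - 6137} = \frac{32 + \left(23 + 3 \cdot 118\right)}{-31101 - 6137} = \frac{32 + \left(23 + 354\right)}{-37238} = \left(32 + 377\right) \left(- \frac{1}{37238}\right) = 409 \left(- \frac{1}{37238}\right) = - \frac{409}{37238}$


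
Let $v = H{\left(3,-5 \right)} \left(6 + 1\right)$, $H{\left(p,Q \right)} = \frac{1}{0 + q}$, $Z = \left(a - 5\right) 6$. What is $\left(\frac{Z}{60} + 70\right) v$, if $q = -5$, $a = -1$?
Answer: $- \frac{2429}{25} \approx -97.16$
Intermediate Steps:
$Z = -36$ ($Z = \left(-1 - 5\right) 6 = \left(-6\right) 6 = -36$)
$H{\left(p,Q \right)} = - \frac{1}{5}$ ($H{\left(p,Q \right)} = \frac{1}{0 - 5} = \frac{1}{-5} = - \frac{1}{5}$)
$v = - \frac{7}{5}$ ($v = - \frac{6 + 1}{5} = \left(- \frac{1}{5}\right) 7 = - \frac{7}{5} \approx -1.4$)
$\left(\frac{Z}{60} + 70\right) v = \left(- \frac{36}{60} + 70\right) \left(- \frac{7}{5}\right) = \left(\left(-36\right) \frac{1}{60} + 70\right) \left(- \frac{7}{5}\right) = \left(- \frac{3}{5} + 70\right) \left(- \frac{7}{5}\right) = \frac{347}{5} \left(- \frac{7}{5}\right) = - \frac{2429}{25}$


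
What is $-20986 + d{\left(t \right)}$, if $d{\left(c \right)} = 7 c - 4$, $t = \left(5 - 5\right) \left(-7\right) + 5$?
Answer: $-20955$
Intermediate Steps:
$t = 5$ ($t = 0 \left(-7\right) + 5 = 0 + 5 = 5$)
$d{\left(c \right)} = -4 + 7 c$
$-20986 + d{\left(t \right)} = -20986 + \left(-4 + 7 \cdot 5\right) = -20986 + \left(-4 + 35\right) = -20986 + 31 = -20955$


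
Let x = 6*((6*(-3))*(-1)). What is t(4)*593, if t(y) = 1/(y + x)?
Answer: 593/112 ≈ 5.2946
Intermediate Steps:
x = 108 (x = 6*(-18*(-1)) = 6*18 = 108)
t(y) = 1/(108 + y) (t(y) = 1/(y + 108) = 1/(108 + y))
t(4)*593 = 593/(108 + 4) = 593/112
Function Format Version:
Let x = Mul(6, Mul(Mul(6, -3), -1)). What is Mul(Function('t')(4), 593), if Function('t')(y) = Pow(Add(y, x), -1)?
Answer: Rational(593, 112) ≈ 5.2946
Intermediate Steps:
x = 108 (x = Mul(6, Mul(-18, -1)) = Mul(6, 18) = 108)
Function('t')(y) = Pow(Add(108, y), -1) (Function('t')(y) = Pow(Add(y, 108), -1) = Pow(Add(108, y), -1))
Mul(Function('t')(4), 593) = Mul(Pow(Add(108, 4), -1), 593) = Mul(Pow(112, -1), 593) = Mul(Rational(1, 112), 593) = Rational(593, 112)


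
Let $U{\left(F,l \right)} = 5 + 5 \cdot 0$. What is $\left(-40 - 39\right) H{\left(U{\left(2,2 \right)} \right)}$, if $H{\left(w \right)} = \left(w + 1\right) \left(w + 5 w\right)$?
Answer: $-14220$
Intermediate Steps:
$U{\left(F,l \right)} = 5$ ($U{\left(F,l \right)} = 5 + 0 = 5$)
$H{\left(w \right)} = 6 w \left(1 + w\right)$ ($H{\left(w \right)} = \left(1 + w\right) 6 w = 6 w \left(1 + w\right)$)
$\left(-40 - 39\right) H{\left(U{\left(2,2 \right)} \right)} = \left(-40 - 39\right) 6 \cdot 5 \left(1 + 5\right) = - 79 \cdot 6 \cdot 5 \cdot 6 = \left(-79\right) 180 = -14220$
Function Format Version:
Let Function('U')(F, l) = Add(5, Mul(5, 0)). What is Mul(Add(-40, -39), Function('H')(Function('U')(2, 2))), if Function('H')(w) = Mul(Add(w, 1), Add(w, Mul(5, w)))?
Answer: -14220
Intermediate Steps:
Function('U')(F, l) = 5 (Function('U')(F, l) = Add(5, 0) = 5)
Function('H')(w) = Mul(6, w, Add(1, w)) (Function('H')(w) = Mul(Add(1, w), Mul(6, w)) = Mul(6, w, Add(1, w)))
Mul(Add(-40, -39), Function('H')(Function('U')(2, 2))) = Mul(Add(-40, -39), Mul(6, 5, Add(1, 5))) = Mul(-79, Mul(6, 5, 6)) = Mul(-79, 180) = -14220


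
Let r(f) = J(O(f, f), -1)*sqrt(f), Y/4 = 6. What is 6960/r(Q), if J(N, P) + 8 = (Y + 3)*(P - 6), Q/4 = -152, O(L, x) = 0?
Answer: 870*I*sqrt(38)/3743 ≈ 1.4328*I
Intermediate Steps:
Y = 24 (Y = 4*6 = 24)
Q = -608 (Q = 4*(-152) = -608)
J(N, P) = -170 + 27*P (J(N, P) = -8 + (24 + 3)*(P - 6) = -8 + 27*(-6 + P) = -8 + (-162 + 27*P) = -170 + 27*P)
r(f) = -197*sqrt(f) (r(f) = (-170 + 27*(-1))*sqrt(f) = (-170 - 27)*sqrt(f) = -197*sqrt(f))
6960/r(Q) = 6960/((-788*I*sqrt(38))) = 6960*(I*sqrt(38)/29944) = 870*I*sqrt(38)/3743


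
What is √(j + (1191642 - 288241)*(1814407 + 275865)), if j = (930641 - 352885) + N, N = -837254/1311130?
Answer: √811549511696540957509045/655565 ≈ 1.3742e+6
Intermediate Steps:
N = -418627/655565 (N = -837254*1/1311130 = -418627/655565 ≈ -0.63857)
j = 378756193513/655565 (j = (930641 - 352885) - 418627/655565 = 577756 - 418627/655565 = 378756193513/655565 ≈ 5.7776e+5)
√(j + (1191642 - 288241)*(1814407 + 275865)) = √(378756193513/655565 + (1191642 - 288241)*(1814407 + 275865)) = √(378756193513/655565 + 903401*2090272) = √(378756193513/655565 + 1888353815072) = √(1237939047533869193/655565) = √811549511696540957509045/655565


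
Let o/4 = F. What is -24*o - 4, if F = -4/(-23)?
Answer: -476/23 ≈ -20.696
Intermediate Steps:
F = 4/23 (F = -4*(-1/23) = 4/23 ≈ 0.17391)
o = 16/23 (o = 4*(4/23) = 16/23 ≈ 0.69565)
-24*o - 4 = -24*16/23 - 4 = -384/23 - 4 = -476/23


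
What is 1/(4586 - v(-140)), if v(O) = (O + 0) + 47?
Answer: 1/4679 ≈ 0.00021372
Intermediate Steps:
v(O) = 47 + O (v(O) = O + 47 = 47 + O)
1/(4586 - v(-140)) = 1/(4586 - (47 - 140)) = 1/(4586 - 1*(-93)) = 1/(4586 + 93) = 1/4679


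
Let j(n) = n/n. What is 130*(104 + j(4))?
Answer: 13650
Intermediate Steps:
j(n) = 1
130*(104 + j(4)) = 130*(104 + 1) = 130*105 = 13650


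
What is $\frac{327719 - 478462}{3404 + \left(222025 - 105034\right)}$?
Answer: $- \frac{150743}{120395} \approx -1.2521$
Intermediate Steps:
$\frac{327719 - 478462}{3404 + \left(222025 - 105034\right)} = - \frac{150743}{3404 + \left(222025 - 105034\right)} = - \frac{150743}{3404 + 116991} = - \frac{150743}{120395}$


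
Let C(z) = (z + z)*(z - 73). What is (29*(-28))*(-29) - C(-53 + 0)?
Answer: 10192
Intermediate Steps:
C(z) = 2*z*(-73 + z) (C(z) = (2*z)*(-73 + z) = 2*z*(-73 + z))
(29*(-28))*(-29) - C(-53 + 0) = (29*(-28))*(-29) - 2*(-53 + 0)*(-73 + (-53 + 0)) = -812*(-29) - 2*(-53)*(-73 - 53) = 23548 - 2*(-53)*(-126) = 23548 - 1*13356 = 23548 - 13356 = 10192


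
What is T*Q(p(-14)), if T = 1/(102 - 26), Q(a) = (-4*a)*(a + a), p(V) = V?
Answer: -392/19 ≈ -20.632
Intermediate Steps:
Q(a) = -8*a² (Q(a) = (-4*a)*(2*a) = -8*a²)
T = 1/76 ≈ 0.013158
T*Q(p(-14)) = (-8*(-14)²)/76 = (-8*196)/76 = (1/76)*(-1568) = -392/19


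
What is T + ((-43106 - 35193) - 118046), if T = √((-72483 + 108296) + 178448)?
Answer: -196345 + √214261 ≈ -1.9588e+5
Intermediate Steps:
T = √214261 (T = √(35813 + 178448) = √214261 ≈ 462.88)
T + ((-43106 - 35193) - 118046) = √214261 + ((-43106 - 35193) - 118046) = √214261 + (-78299 - 118046) = √214261 - 196345 = -196345 + √214261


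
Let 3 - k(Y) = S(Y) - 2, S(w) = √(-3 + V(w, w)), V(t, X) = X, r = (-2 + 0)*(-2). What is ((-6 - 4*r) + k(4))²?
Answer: 324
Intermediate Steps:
r = 4 (r = -2*(-2) = 4)
S(w) = √(-3 + w)
k(Y) = 5 - √(-3 + Y) (k(Y) = 3 - (√(-3 + Y) - 2) = 3 - (-2 + √(-3 + Y)) = 3 + (2 - √(-3 + Y)) = 5 - √(-3 + Y))
((-6 - 4*r) + k(4))² = ((-6 - 4*4) + (5 - √(-3 + 4)))² = ((-6 - 16) + (5 - √1))² = (-22 + (5 - 1*1))² = (-22 + (5 - 1))² = (-22 + 4)² = (-18)² = 324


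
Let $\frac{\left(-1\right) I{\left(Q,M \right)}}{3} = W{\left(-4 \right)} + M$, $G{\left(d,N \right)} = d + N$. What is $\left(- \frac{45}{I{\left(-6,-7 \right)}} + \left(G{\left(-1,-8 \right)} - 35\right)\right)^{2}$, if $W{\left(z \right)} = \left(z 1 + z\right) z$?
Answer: $\frac{47089}{25} \approx 1883.6$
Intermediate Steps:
$W{\left(z \right)} = 2 z^{2}$ ($W{\left(z \right)} = \left(z + z\right) z = 2 z z = 2 z^{2}$)
$G{\left(d,N \right)} = N + d$
$I{\left(Q,M \right)} = -96 - 3 M$ ($I{\left(Q,M \right)} = - 3 \left(2 \left(-4\right)^{2} + M\right) = - 3 \left(2 \cdot 16 + M\right) = - 3 \left(32 + M\right) = -96 - 3 M$)
$\left(- \frac{45}{I{\left(-6,-7 \right)}} + \left(G{\left(-1,-8 \right)} - 35\right)\right)^{2} = \left(- \frac{45}{-96 - -21} - 44\right)^{2} = \left(- \frac{45}{-96 + 21} - 44\right)^{2} = \left(- \frac{45}{-75} - 44\right)^{2} = \left(\left(-45\right) \left(- \frac{1}{75}\right) - 44\right)^{2} = \left(\frac{3}{5} - 44\right)^{2} = \left(- \frac{217}{5}\right)^{2} = \frac{47089}{25}$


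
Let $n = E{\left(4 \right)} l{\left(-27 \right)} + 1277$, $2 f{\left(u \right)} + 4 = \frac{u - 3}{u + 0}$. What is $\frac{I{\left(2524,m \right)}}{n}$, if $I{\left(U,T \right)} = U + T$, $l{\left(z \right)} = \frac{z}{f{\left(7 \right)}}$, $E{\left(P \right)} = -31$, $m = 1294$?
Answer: $\frac{15272}{3155} \approx 4.8406$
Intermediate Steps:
$f{\left(u \right)} = -2 + \frac{-3 + u}{2 u}$ ($f{\left(u \right)} = -2 + \frac{\left(u - 3\right) \frac{1}{u + 0}}{2} = -2 + \frac{\left(-3 + u\right) \frac{1}{u}}{2} = -2 + \frac{\frac{1}{u} \left(-3 + u\right)}{2} = -2 + \frac{-3 + u}{2 u}$)
$l{\left(z \right)} = - \frac{7 z}{12}$ ($l{\left(z \right)} = \frac{z}{\frac{3}{2} \cdot \frac{1}{7} \left(-1 - 7\right)} = \frac{z}{\frac{3}{2} \cdot \frac{1}{7} \left(-8\right)} = \frac{z}{- \frac{12}{7}} = z \left(- \frac{7}{12}\right) = - \frac{7 z}{12}$)
$I{\left(U,T \right)} = T + U$
$n = \frac{3155}{4}$ ($n = - 31 \left(\left(- \frac{7}{12}\right) \left(-27\right)\right) + 1277 = \left(-31\right) \frac{63}{4} + 1277 = - \frac{1953}{4} + 1277 = \frac{3155}{4} \approx 788.75$)
$\frac{I{\left(2524,m \right)}}{n} = \frac{1294 + 2524}{\frac{3155}{4}} = 3818 \cdot \frac{4}{3155} = \frac{15272}{3155}$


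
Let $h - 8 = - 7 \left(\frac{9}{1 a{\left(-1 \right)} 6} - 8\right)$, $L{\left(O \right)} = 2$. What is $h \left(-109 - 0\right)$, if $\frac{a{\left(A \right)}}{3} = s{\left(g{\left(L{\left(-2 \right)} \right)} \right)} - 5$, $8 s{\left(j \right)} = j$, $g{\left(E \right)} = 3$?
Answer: $- \frac{261164}{37} \approx -7058.5$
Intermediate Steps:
$s{\left(j \right)} = \frac{j}{8}$
$a{\left(A \right)} = - \frac{111}{8}$ ($a{\left(A \right)} = 3 \left(\frac{1}{8} \cdot 3 - 5\right) = 3 \left(\frac{3}{8} - 5\right) = 3 \left(- \frac{37}{8}\right) = - \frac{111}{8}$)
$h = \frac{2396}{37}$ ($h = 8 - 7 \left(\frac{9}{1 \left(- \frac{111}{8}\right) 6} - 8\right) = 8 - 7 \left(\frac{9}{\left(- \frac{111}{8}\right) 6} - 8\right) = 8 - 7 \left(\frac{9}{- \frac{333}{4}} - 8\right) = 8 - 7 \left(9 \left(- \frac{4}{333}\right) - 8\right) = 8 - 7 \left(- \frac{4}{37} - 8\right) = 8 - - \frac{2100}{37} = 8 + \frac{2100}{37} = \frac{2396}{37} \approx 64.757$)
$h \left(-109 - 0\right) = \frac{2396 \left(-109 - 0\right)}{37} = \frac{2396 \left(-109 + 0\right)}{37} = \frac{2396}{37} \left(-109\right) = - \frac{261164}{37}$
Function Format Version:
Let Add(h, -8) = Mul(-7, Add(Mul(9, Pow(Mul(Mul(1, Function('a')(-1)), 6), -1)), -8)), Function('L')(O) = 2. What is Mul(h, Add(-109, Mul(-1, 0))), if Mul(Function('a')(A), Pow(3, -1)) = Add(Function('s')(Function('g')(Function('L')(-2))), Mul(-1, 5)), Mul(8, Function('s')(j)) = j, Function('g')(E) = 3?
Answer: Rational(-261164, 37) ≈ -7058.5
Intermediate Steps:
Function('s')(j) = Mul(Rational(1, 8), j)
Function('a')(A) = Rational(-111, 8) (Function('a')(A) = Mul(3, Add(Mul(Rational(1, 8), 3), Mul(-1, 5))) = Mul(3, Add(Rational(3, 8), -5)) = Mul(3, Rational(-37, 8)) = Rational(-111, 8))
h = Rational(2396, 37) (h = Add(8, Mul(-7, Add(Mul(9, Pow(Mul(Mul(1, Rational(-111, 8)), 6), -1)), -8))) = Add(8, Mul(-7, Add(Mul(9, Pow(Mul(Rational(-111, 8), 6), -1)), -8))) = Add(8, Mul(-7, Add(Mul(9, Pow(Rational(-333, 4), -1)), -8))) = Add(8, Mul(-7, Add(Mul(9, Rational(-4, 333)), -8))) = Add(8, Mul(-7, Add(Rational(-4, 37), -8))) = Add(8, Mul(-7, Rational(-300, 37))) = Add(8, Rational(2100, 37)) = Rational(2396, 37) ≈ 64.757)
Mul(h, Add(-109, Mul(-1, 0))) = Mul(Rational(2396, 37), Add(-109, Mul(-1, 0))) = Mul(Rational(2396, 37), Add(-109, 0)) = Mul(Rational(2396, 37), -109) = Rational(-261164, 37)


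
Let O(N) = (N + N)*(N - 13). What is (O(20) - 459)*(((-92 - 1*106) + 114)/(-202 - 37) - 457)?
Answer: 19535881/239 ≈ 81740.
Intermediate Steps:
O(N) = 2*N*(-13 + N) (O(N) = (2*N)*(-13 + N) = 2*N*(-13 + N))
(O(20) - 459)*(((-92 - 1*106) + 114)/(-202 - 37) - 457) = (2*20*(-13 + 20) - 459)*(((-92 - 1*106) + 114)/(-202 - 37) - 457) = (2*20*7 - 459)*(((-92 - 106) + 114)/(-239) - 457) = (280 - 459)*((-198 + 114)*(-1/239) - 457) = -179*(-84*(-1/239) - 457) = -179*(84/239 - 457) = -179*(-109139/239) = 19535881/239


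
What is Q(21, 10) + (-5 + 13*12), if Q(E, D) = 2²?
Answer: 155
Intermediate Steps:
Q(E, D) = 4
Q(21, 10) + (-5 + 13*12) = 4 + (-5 + 13*12) = 4 + (-5 + 156) = 4 + 151 = 155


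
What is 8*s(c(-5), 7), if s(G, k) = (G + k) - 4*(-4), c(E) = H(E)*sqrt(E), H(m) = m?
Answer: 184 - 40*I*sqrt(5) ≈ 184.0 - 89.443*I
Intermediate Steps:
c(E) = E**(3/2) (c(E) = E*sqrt(E) = E**(3/2))
s(G, k) = 16 + G + k (s(G, k) = (G + k) + 16 = 16 + G + k)
8*s(c(-5), 7) = 8*(16 + (-5)**(3/2) + 7) = 8*(16 - 5*I*sqrt(5) + 7) = 8*(23 - 5*I*sqrt(5)) = 184 - 40*I*sqrt(5)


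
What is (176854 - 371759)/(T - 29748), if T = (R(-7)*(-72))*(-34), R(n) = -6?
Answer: 194905/44436 ≈ 4.3862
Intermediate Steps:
T = -14688 (T = -6*(-72)*(-34) = 432*(-34) = -14688)
(176854 - 371759)/(T - 29748) = (176854 - 371759)/(-14688 - 29748) = -194905/(-44436) = -194905*(-1/44436) = 194905/44436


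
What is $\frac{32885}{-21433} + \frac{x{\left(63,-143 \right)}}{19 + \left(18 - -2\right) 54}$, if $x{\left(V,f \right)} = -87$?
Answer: $- \frac{38005286}{23554867} \approx -1.6135$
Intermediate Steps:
$\frac{32885}{-21433} + \frac{x{\left(63,-143 \right)}}{19 + \left(18 - -2\right) 54} = \frac{32885}{-21433} - \frac{87}{19 + \left(18 - -2\right) 54} = 32885 \left(- \frac{1}{21433}\right) - \frac{87}{19 + \left(18 + 2\right) 54} = - \frac{32885}{21433} - \frac{87}{19 + 20 \cdot 54} = - \frac{32885}{21433} - \frac{87}{19 + 1080} = - \frac{32885}{21433} - \frac{87}{1099} = - \frac{38005286}{23554867}$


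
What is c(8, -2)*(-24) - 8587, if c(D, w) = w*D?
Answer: -8203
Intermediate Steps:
c(D, w) = D*w
c(8, -2)*(-24) - 8587 = (8*(-2))*(-24) - 8587 = -16*(-24) - 8587 = 384 - 8587 = -8203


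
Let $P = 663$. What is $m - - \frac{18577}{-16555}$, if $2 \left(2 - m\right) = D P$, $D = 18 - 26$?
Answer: $\frac{43918393}{16555} \approx 2652.9$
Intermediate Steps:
$D = -8$ ($D = 18 - 26 = -8$)
$m = 2654$ ($m = 2 - \frac{\left(-8\right) 663}{2} = 2 - -2652 = 2 + 2652 = 2654$)
$m - - \frac{18577}{-16555} = 2654 - - \frac{18577}{-16555} = 2654 - \left(-18577\right) \left(- \frac{1}{16555}\right) = 2654 - \frac{18577}{16555} = \frac{43918393}{16555}$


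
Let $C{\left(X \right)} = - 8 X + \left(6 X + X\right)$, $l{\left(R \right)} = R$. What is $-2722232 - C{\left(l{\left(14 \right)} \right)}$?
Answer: $-2722218$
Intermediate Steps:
$C{\left(X \right)} = - X$ ($C{\left(X \right)} = - 8 X + 7 X = - X$)
$-2722232 - C{\left(l{\left(14 \right)} \right)} = -2722232 - \left(-1\right) 14 = -2722232 - -14 = -2722232 + 14 = -2722218$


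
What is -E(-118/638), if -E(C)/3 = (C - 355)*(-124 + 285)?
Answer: -54725832/319 ≈ -1.7155e+5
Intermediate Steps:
E(C) = 171465 - 483*C (E(C) = -3*(C - 355)*(-124 + 285) = -3*(-355 + C)*161 = -3*(-57155 + 161*C) = 171465 - 483*C)
-E(-118/638) = -(171465 - (-56994)/638) = -(171465 - 483*(-59/319)) = -(171465 + 28497/319) = -1*54725832/319 = -54725832/319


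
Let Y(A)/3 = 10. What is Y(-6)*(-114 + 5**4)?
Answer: 15330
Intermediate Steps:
Y(A) = 30 (Y(A) = 3*10 = 30)
Y(-6)*(-114 + 5**4) = 30*(-114 + 5**4) = 30*(-114 + 625) = 30*511 = 15330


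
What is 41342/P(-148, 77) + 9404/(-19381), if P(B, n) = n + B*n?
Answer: -129670454/31339077 ≈ -4.1377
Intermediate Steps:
41342/P(-148, 77) + 9404/(-19381) = 41342/((77*(1 - 148))) + 9404/(-19381) = 41342/((77*(-147))) + 9404*(-1/19381) = 41342/(-11319) - 9404/19381 = 41342*(-1/11319) - 9404/19381 = -5906/1617 - 9404/19381 = -129670454/31339077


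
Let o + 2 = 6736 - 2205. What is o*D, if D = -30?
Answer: -135870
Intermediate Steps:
o = 4529 (o = -2 + (6736 - 2205) = -2 + 4531 = 4529)
o*D = 4529*(-30) = -135870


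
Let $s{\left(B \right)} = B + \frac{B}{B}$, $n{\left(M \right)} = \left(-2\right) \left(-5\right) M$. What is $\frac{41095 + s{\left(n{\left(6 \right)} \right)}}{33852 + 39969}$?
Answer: $\frac{41156}{73821} \approx 0.55751$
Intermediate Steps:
$n{\left(M \right)} = 10 M$
$s{\left(B \right)} = 1 + B$ ($s{\left(B \right)} = B + 1 = 1 + B$)
$\frac{41095 + s{\left(n{\left(6 \right)} \right)}}{33852 + 39969} = \frac{41095 + \left(1 + 10 \cdot 6\right)}{33852 + 39969} = \frac{41095 + \left(1 + 60\right)}{73821} = \left(41095 + 61\right) \frac{1}{73821} = 41156 \cdot \frac{1}{73821} = \frac{41156}{73821}$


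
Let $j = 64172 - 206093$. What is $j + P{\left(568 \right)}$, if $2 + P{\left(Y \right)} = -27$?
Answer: $-141950$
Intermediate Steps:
$j = -141921$ ($j = 64172 - 206093 = -141921$)
$P{\left(Y \right)} = -29$ ($P{\left(Y \right)} = -2 - 27 = -29$)
$j + P{\left(568 \right)} = -141921 - 29 = -141950$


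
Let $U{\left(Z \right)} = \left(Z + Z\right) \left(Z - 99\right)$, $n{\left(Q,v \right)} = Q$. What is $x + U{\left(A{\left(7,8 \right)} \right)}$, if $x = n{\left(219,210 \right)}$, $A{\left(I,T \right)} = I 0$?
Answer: $219$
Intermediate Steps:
$A{\left(I,T \right)} = 0$
$U{\left(Z \right)} = 2 Z \left(-99 + Z\right)$
$x = 219$
$x + U{\left(A{\left(7,8 \right)} \right)} = 219 + 2 \cdot 0 \left(-99 + 0\right) = 219 + 2 \cdot 0 \left(-99\right) = 219 + 0 = 219$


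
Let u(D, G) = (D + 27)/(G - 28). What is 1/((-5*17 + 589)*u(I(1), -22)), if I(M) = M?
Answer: -25/7056 ≈ -0.0035431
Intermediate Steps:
u(D, G) = (27 + D)/(-28 + G)
1/((-5*17 + 589)*u(I(1), -22)) = 1/((-5*17 + 589)*(((27 + 1)/(-28 - 22)))) = 1/((-85 + 589)*((28/(-50)))) = 1/(504*((-1/50*28))) = 1/(504*(-14/25)) = (1/504)*(-25/14) = -25/7056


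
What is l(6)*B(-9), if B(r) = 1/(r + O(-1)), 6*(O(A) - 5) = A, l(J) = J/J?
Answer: -6/25 ≈ -0.24000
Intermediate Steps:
l(J) = 1
O(A) = 5 + A/6
B(r) = 1/(29/6 + r) (B(r) = 1/(r + (5 + (⅙)*(-1))) = 1/(r + (5 - ⅙)) = 1/(r + 29/6) = 1/(29/6 + r))
l(6)*B(-9) = 1*(6/(29 + 6*(-9))) = 1*(6/(29 - 54)) = 1*(6/(-25)) = 1*(6*(-1/25)) = 1*(-6/25) = -6/25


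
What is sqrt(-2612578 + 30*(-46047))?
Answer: 2*I*sqrt(998497) ≈ 1998.5*I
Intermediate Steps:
sqrt(-2612578 + 30*(-46047)) = sqrt(-2612578 - 1381410) = sqrt(-3993988) = 2*I*sqrt(998497)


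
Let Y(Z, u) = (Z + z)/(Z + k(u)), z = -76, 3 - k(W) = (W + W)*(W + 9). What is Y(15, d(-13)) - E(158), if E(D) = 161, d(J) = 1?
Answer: -261/2 ≈ -130.50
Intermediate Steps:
k(W) = 3 - 2*W*(9 + W) (k(W) = 3 - (W + W)*(W + 9) = 3 - 2*W*(9 + W))
Y(Z, u) = (-76 + Z)/(3 + Z - 18*u - 2*u**2) (Y(Z, u) = (Z - 76)/(Z + (3 - 18*u - 2*u**2)) = (-76 + Z)/(3 + Z - 18*u - 2*u**2))
Y(15, d(-13)) - E(158) = (-76 + 15)/(3 + 15 - 18*1 - 2*1**2) - 1*161 = -61/(3 + 15 - 18 - 2*1) - 161 = -61/(3 + 15 - 18 - 2) - 161 = -61/(-2) - 161 = -1/2*(-61) - 161 = 61/2 - 161 = -261/2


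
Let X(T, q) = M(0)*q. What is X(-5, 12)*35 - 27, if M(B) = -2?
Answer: -867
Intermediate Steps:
X(T, q) = -2*q
X(-5, 12)*35 - 27 = -2*12*35 - 27 = -24*35 - 27 = -840 - 27 = -867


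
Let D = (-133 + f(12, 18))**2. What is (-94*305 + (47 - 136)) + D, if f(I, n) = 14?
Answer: -14598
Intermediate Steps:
D = 14161 (D = (-133 + 14)**2 = (-119)**2 = 14161)
(-94*305 + (47 - 136)) + D = (-94*305 + (47 - 136)) + 14161 = (-28670 - 89) + 14161 = -28759 + 14161 = -14598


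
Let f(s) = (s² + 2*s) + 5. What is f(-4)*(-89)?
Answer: -1157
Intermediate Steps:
f(s) = 5 + s² + 2*s
f(-4)*(-89) = (5 + (-4)² + 2*(-4))*(-89) = (5 + 16 - 8)*(-89) = 13*(-89) = -1157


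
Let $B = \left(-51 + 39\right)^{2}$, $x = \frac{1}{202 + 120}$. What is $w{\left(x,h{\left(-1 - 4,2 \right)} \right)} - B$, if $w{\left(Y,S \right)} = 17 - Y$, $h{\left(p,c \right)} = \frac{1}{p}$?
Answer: $- \frac{40895}{322} \approx -127.0$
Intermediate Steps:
$x = \frac{1}{322} \approx 0.0031056$
$B = 144$ ($B = \left(-12\right)^{2} = 144$)
$w{\left(x,h{\left(-1 - 4,2 \right)} \right)} - B = \left(17 - \frac{1}{322}\right) - 144 = \frac{5473}{322} - 144 = - \frac{40895}{322}$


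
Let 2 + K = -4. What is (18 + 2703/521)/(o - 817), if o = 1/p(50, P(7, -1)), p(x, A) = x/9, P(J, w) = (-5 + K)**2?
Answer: -604050/21278161 ≈ -0.028388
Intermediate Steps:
K = -6 (K = -2 - 4 = -6)
P(J, w) = 121 (P(J, w) = (-5 - 6)**2 = (-11)**2 = 121)
p(x, A) = x/9 (p(x, A) = x*(1/9) = x/9)
o = 9/50 (o = 1/((1/9)*50) = 1/(50/9) = 9/50 ≈ 0.18000)
(18 + 2703/521)/(o - 817) = (18 + 2703/521)/(9/50 - 817) = (18 + 2703*(1/521))/(-40841/50) = (18 + 2703/521)*(-50/40841) = (12081/521)*(-50/40841) = -604050/21278161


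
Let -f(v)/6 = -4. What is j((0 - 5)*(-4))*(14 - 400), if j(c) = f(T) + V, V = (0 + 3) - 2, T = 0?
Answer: -9650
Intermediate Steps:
V = 1 (V = 3 - 2 = 1)
f(v) = 24 (f(v) = -6*(-4) = 24)
j(c) = 25 (j(c) = 24 + 1 = 25)
j((0 - 5)*(-4))*(14 - 400) = 25*(14 - 400) = 25*(-386) = -9650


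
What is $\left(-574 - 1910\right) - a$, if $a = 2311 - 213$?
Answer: $-4582$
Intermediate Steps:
$a = 2098$
$\left(-574 - 1910\right) - a = \left(-574 - 1910\right) - 2098 = -2484 - 2098 = -4582$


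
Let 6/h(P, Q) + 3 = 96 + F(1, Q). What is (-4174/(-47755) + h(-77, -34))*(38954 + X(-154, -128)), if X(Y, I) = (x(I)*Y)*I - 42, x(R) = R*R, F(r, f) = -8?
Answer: 8285862608896/162367 ≈ 5.1032e+7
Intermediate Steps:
x(R) = R²
h(P, Q) = 6/85 (h(P, Q) = 6/(-3 + (96 - 8)) = 6/(-3 + 88) = 6/85)
X(Y, I) = -42 + Y*I³ (X(Y, I) = (I²*Y)*I - 42 = (Y*I²)*I - 42 = Y*I³ - 42 = -42 + Y*I³)
(-4174/(-47755) + h(-77, -34))*(38954 + X(-154, -128)) = (-4174/(-47755) + 6/85)*(38954 + (-42 - 154*(-128)³)) = (-4174*(-1/47755) + 6/85)*(38954 + (-42 - 154*(-2097152))) = (4174/47755 + 6/85)*(38954 + (-42 + 322961408)) = 128264*(38954 + 322961366)/811835 = (128264/811835)*323000320 = 8285862608896/162367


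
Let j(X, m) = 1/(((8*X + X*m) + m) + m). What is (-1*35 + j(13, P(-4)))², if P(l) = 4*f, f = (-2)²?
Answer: 144937521/118336 ≈ 1224.8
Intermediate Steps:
f = 4
P(l) = 16 (P(l) = 4*4 = 16)
j(X, m) = 1/(2*m + 8*X + X*m) (j(X, m) = 1/((m + 8*X + X*m) + m) = 1/(2*m + 8*X + X*m))
(-1*35 + j(13, P(-4)))² = (-1*35 + 1/(2*16 + 8*13 + 13*16))² = (-35 + 1/(32 + 104 + 208))² = (-35 + 1/344)² = (-12039/344)² = 144937521/118336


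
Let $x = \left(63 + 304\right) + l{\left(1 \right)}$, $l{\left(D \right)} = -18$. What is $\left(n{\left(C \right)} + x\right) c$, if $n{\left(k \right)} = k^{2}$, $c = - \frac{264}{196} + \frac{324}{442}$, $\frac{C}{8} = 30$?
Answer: $- \frac{385244952}{10829} \approx -35575.0$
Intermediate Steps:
$C = 240$ ($C = 8 \cdot 30 = 240$)
$c = - \frac{6648}{10829}$ ($c = \left(-264\right) \frac{1}{196} + 324 \cdot \frac{1}{442} = - \frac{66}{49} + \frac{162}{221} = - \frac{6648}{10829} \approx -0.61391$)
$x = 349$ ($x = \left(63 + 304\right) - 18 = 367 - 18 = 349$)
$\left(n{\left(C \right)} + x\right) c = \left(240^{2} + 349\right) \left(- \frac{6648}{10829}\right) = \left(57600 + 349\right) \left(- \frac{6648}{10829}\right) = 57949 \left(- \frac{6648}{10829}\right) = - \frac{385244952}{10829}$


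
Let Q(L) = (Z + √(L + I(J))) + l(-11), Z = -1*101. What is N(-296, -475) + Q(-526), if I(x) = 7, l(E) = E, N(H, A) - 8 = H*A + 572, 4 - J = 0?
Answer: 141068 + I*√519 ≈ 1.4107e+5 + 22.782*I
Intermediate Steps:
J = 4 (J = 4 - 1*0 = 4 + 0 = 4)
N(H, A) = 580 + A*H (N(H, A) = 8 + (H*A + 572) = 8 + (A*H + 572) = 8 + (572 + A*H) = 580 + A*H)
Z = -101
Q(L) = -112 + √(7 + L) (Q(L) = (-101 + √(L + 7)) - 11 = (-101 + √(7 + L)) - 11 = -112 + √(7 + L))
N(-296, -475) + Q(-526) = (580 - 475*(-296)) + (-112 + √(7 - 526)) = (580 + 140600) + (-112 + √(-519)) = 141180 + (-112 + I*√519) = 141068 + I*√519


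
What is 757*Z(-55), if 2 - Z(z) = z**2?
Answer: -2288411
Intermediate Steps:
Z(z) = 2 - z**2
757*Z(-55) = 757*(2 - 1*(-55)**2) = 757*(2 - 1*3025) = 757*(2 - 3025) = 757*(-3023) = -2288411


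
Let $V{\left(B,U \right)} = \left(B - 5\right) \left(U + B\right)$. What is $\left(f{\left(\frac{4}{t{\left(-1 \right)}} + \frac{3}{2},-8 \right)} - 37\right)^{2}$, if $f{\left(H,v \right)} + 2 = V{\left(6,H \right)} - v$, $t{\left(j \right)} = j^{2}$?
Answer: $\frac{1521}{4} \approx 380.25$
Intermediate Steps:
$V{\left(B,U \right)} = \left(-5 + B\right) \left(B + U\right)$
$f{\left(H,v \right)} = 4 + H - v$ ($f{\left(H,v \right)} = -2 - \left(-6 + v - H\right) = -2 + \left(6 + H - v\right) = 4 + H - v$)
$\left(f{\left(\frac{4}{t{\left(-1 \right)}} + \frac{3}{2},-8 \right)} - 37\right)^{2} = \left(\left(4 + \left(\frac{4}{\left(-1\right)^{2}} + \frac{3}{2}\right) - -8\right) - 37\right)^{2} = \left(\left(4 + \left(\frac{4}{1} + 3 \cdot \frac{1}{2}\right) + 8\right) - 37\right)^{2} = \left(\left(4 + \left(4 \cdot 1 + \frac{3}{2}\right) + 8\right) - 37\right)^{2} = \left(\left(4 + \left(4 + \frac{3}{2}\right) + 8\right) - 37\right)^{2} = \left(\left(4 + \frac{11}{2} + 8\right) - 37\right)^{2} = \left(\frac{35}{2} - 37\right)^{2} = \left(- \frac{39}{2}\right)^{2} = \frac{1521}{4}$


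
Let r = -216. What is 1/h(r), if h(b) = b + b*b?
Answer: 1/46440 ≈ 2.1533e-5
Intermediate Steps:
h(b) = b + b²
1/h(r) = 1/(-216*(1 - 216)) = 1/(-216*(-215)) = 1/46440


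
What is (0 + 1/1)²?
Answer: 1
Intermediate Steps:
(0 + 1/1)² = (0 + 1)² = 1² = 1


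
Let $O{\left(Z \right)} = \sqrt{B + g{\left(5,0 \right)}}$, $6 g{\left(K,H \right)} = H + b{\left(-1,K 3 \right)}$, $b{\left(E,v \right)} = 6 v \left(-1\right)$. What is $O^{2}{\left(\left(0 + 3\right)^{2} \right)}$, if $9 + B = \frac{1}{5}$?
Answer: $- \frac{119}{5} \approx -23.8$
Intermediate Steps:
$b{\left(E,v \right)} = - 6 v$
$g{\left(K,H \right)} = - 3 K + \frac{H}{6}$ ($g{\left(K,H \right)} = \frac{H - 6 K 3}{6} = \frac{H - 6 \cdot 3 K}{6} = \frac{H - 18 K}{6} = - 3 K + \frac{H}{6}$)
$B = - \frac{44}{5}$ ($B = -9 + \frac{1}{5} = - \frac{44}{5} \approx -8.8$)
$O{\left(Z \right)} = \frac{i \sqrt{595}}{5}$ ($O{\left(Z \right)} = \sqrt{- \frac{44}{5} + \left(\left(-3\right) 5 + \frac{1}{6} \cdot 0\right)} = \sqrt{- \frac{44}{5} + \left(-15 + 0\right)} = \sqrt{- \frac{44}{5} - 15} = \sqrt{- \frac{119}{5}} = \frac{i \sqrt{595}}{5}$)
$O^{2}{\left(\left(0 + 3\right)^{2} \right)} = \left(\frac{i \sqrt{595}}{5}\right)^{2} = - \frac{119}{5}$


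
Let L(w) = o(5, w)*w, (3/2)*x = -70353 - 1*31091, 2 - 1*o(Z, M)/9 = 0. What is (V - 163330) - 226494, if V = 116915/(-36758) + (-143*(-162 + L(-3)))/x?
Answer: -363404979012941/932219638 ≈ -3.8983e+5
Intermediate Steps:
o(Z, M) = 18 (o(Z, M) = 18 - 9*0 = 18 + 0 = 18)
x = -202888/3 (x = 2*(-70353 - 1*31091)/3 = 2*(-70353 - 31091)/3 = (⅔)*(-101444) = -202888/3 ≈ -67629.)
L(w) = 18*w
V = -3390849229/932219638 (V = 116915/(-36758) + (-143*(-162 + 18*(-3)))/(-202888/3) = 116915*(-1/36758) - 143*(-162 - 54)*(-3/202888) = -116915/36758 - 143*(-216)*(-3/202888) = -116915/36758 + 30888*(-3/202888) = -116915/36758 - 11583/25361 = -3390849229/932219638 ≈ -3.6374)
(V - 163330) - 226494 = (-3390849229/932219638 - 163330) - 226494 = -152262824323769/932219638 - 226494 = -363404979012941/932219638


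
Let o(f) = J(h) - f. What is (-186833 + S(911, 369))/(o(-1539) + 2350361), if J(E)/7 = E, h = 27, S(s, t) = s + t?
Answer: -185553/2352089 ≈ -0.078889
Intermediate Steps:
J(E) = 7*E
o(f) = 189 - f (o(f) = 7*27 - f = 189 - f)
(-186833 + S(911, 369))/(o(-1539) + 2350361) = (-186833 + (911 + 369))/((189 - 1*(-1539)) + 2350361) = (-186833 + 1280)/((189 + 1539) + 2350361) = -185553/(1728 + 2350361) = -185553/2352089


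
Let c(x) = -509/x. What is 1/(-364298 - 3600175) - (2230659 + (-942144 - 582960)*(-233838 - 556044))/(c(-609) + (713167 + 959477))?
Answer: -2908474353004471926764/4038373571673465 ≈ -7.2021e+5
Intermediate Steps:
1/(-364298 - 3600175) - (2230659 + (-942144 - 582960)*(-233838 - 556044))/(c(-609) + (713167 + 959477)) = 1/(-364298 - 3600175) - (2230659 + (-942144 - 582960)*(-233838 - 556044))/(-509/(-609) + (713167 + 959477)) = 1/(-3964473) - (2230659 - 1525104*(-789882))/(-509*(-1/609) + 1672644) = -1/3964473 - (2230659 + 1204652197728)/(509/609 + 1672644) = -1/3964473 - 1204654428387/1018640705/609 = -1/3964473 - 1204654428387*609/1018640705 = -1/3964473 - 1*733634546887683/1018640705 = -1/3964473 - 733634546887683/1018640705 = -2908474353004471926764/4038373571673465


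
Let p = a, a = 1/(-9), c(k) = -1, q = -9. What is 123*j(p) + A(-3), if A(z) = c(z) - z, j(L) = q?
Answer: -1105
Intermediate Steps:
a = -⅑ ≈ -0.11111
p = -⅑ ≈ -0.11111
j(L) = -9
A(z) = -1 - z
123*j(p) + A(-3) = 123*(-9) + (-1 - 1*(-3)) = -1107 + (-1 + 3) = -1107 + 2 = -1105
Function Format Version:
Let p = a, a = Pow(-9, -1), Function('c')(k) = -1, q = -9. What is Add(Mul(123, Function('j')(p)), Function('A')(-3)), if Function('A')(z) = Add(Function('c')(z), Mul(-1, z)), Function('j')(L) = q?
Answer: -1105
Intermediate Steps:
a = Rational(-1, 9) ≈ -0.11111
p = Rational(-1, 9) ≈ -0.11111
Function('j')(L) = -9
Function('A')(z) = Add(-1, Mul(-1, z))
Add(Mul(123, Function('j')(p)), Function('A')(-3)) = Add(Mul(123, -9), Add(-1, Mul(-1, -3))) = Add(-1107, Add(-1, 3)) = Add(-1107, 2) = -1105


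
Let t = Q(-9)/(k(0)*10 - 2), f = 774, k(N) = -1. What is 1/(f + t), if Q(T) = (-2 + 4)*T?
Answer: 2/1551 ≈ 0.0012895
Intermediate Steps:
Q(T) = 2*T
t = 3/2 (t = (2*(-9))/(-1*10 - 2) = -18/(-10 - 2) = -18/(-12) = -18*(-1/12) = 3/2 ≈ 1.5000)
1/(f + t) = 1/(774 + 3/2) = 1/(1551/2) = 2/1551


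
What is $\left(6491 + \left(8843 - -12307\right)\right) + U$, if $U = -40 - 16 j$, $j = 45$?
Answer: $26881$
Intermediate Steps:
$U = -760$ ($U = -40 - 720 = -760$)
$\left(6491 + \left(8843 - -12307\right)\right) + U = \left(6491 + \left(8843 - -12307\right)\right) - 760 = \left(6491 + \left(8843 + 12307\right)\right) - 760 = \left(6491 + 21150\right) - 760 = 27641 - 760 = 26881$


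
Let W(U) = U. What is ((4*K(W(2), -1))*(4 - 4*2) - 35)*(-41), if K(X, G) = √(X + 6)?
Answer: 1435 + 1312*√2 ≈ 3290.4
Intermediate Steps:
K(X, G) = √(6 + X)
((4*K(W(2), -1))*(4 - 4*2) - 35)*(-41) = ((4*√(6 + 2))*(4 - 4*2) - 35)*(-41) = ((4*√8)*(4 - 8) - 35)*(-41) = ((4*(2*√2))*(-4) - 35)*(-41) = ((8*√2)*(-4) - 35)*(-41) = (-32*√2 - 35)*(-41) = (-35 - 32*√2)*(-41) = 1435 + 1312*√2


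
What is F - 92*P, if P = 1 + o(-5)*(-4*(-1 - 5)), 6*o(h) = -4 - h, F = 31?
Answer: -429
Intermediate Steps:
o(h) = -2/3 - h/6 (o(h) = (-4 - h)/6 = -2/3 - h/6)
P = 5 (P = 1 + (-2/3 - 1/6*(-5))*(-4*(-1 - 5)) = 1 + (-2/3 + 5/6)*(-4*(-6)) = 1 + (1/6)*24 = 1 + 4 = 5)
F - 92*P = 31 - 92*5 = 31 - 460 = -429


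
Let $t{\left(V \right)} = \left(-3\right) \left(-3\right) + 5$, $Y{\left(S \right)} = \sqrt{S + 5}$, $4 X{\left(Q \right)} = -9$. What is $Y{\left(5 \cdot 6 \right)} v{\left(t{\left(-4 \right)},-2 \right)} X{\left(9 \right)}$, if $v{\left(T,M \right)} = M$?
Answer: $\frac{9 \sqrt{35}}{2} \approx 26.622$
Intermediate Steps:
$X{\left(Q \right)} = - \frac{9}{4}$ ($X{\left(Q \right)} = \frac{1}{4} \left(-9\right) = - \frac{9}{4}$)
$Y{\left(S \right)} = \sqrt{5 + S}$
$t{\left(V \right)} = 14$ ($t{\left(V \right)} = 9 + 5 = 14$)
$Y{\left(5 \cdot 6 \right)} v{\left(t{\left(-4 \right)},-2 \right)} X{\left(9 \right)} = \sqrt{5 + 5 \cdot 6} \left(-2\right) \left(- \frac{9}{4}\right) = \sqrt{5 + 30} \left(-2\right) \left(- \frac{9}{4}\right) = \sqrt{35} \left(-2\right) \left(- \frac{9}{4}\right) = - 2 \sqrt{35} \left(- \frac{9}{4}\right) = \frac{9 \sqrt{35}}{2}$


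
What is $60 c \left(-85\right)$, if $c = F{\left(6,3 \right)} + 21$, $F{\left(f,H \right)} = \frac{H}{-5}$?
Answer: $-104040$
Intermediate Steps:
$F{\left(f,H \right)} = - \frac{H}{5}$ ($F{\left(f,H \right)} = H \left(- \frac{1}{5}\right) = - \frac{H}{5}$)
$c = \frac{102}{5}$ ($c = \left(- \frac{1}{5}\right) 3 + 21 = - \frac{3}{5} + 21 = \frac{102}{5} \approx 20.4$)
$60 c \left(-85\right) = 60 \cdot \frac{102}{5} \left(-85\right) = 1224 \left(-85\right) = -104040$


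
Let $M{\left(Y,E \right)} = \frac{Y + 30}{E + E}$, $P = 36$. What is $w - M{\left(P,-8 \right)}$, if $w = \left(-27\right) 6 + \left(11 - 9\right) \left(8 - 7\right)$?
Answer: $- \frac{1247}{8} \approx -155.88$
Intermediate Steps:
$w = -160$ ($w = -162 + 2 \cdot 1 = -162 + 2 = -160$)
$M{\left(Y,E \right)} = \frac{30 + Y}{2 E}$
$w - M{\left(P,-8 \right)} = -160 - \frac{30 + 36}{2 \left(-8\right)} = -160 - \frac{1}{2} \left(- \frac{1}{8}\right) 66 = -160 - - \frac{33}{8} = -160 + \frac{33}{8} = - \frac{1247}{8}$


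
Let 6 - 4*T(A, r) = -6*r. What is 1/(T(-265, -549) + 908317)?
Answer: 1/907495 ≈ 1.1019e-6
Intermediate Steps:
T(A, r) = 3/2 + 3*r/2 (T(A, r) = 3/2 - (-3)*r/2 = 3/2 + 3*r/2)
1/(T(-265, -549) + 908317) = 1/((3/2 + (3/2)*(-549)) + 908317) = 1/((3/2 - 1647/2) + 908317) = 1/(-822 + 908317) = 1/907495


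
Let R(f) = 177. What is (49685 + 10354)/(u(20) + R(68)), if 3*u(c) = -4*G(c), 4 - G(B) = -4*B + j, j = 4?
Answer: 180117/211 ≈ 853.63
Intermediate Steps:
G(B) = 4*B (G(B) = 4 - (-4*B + 4) = 4 - (4 - 4*B) = 4 + (-4 + 4*B) = 4*B)
u(c) = -16*c/3 (u(c) = (-16*c)/3 = -16*c/3)
(49685 + 10354)/(u(20) + R(68)) = (49685 + 10354)/(-16/3*20 + 177) = 60039/(-320/3 + 177) = 60039/(211/3) = 60039*(3/211) = 180117/211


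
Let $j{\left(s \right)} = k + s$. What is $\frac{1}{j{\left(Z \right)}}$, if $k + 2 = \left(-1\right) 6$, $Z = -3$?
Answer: $- \frac{1}{11} \approx -0.090909$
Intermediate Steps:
$k = -8$ ($k = -2 - 6 = -8$)
$j{\left(s \right)} = -8 + s$
$\frac{1}{j{\left(Z \right)}} = \frac{1}{-8 - 3} = \frac{1}{-11} = - \frac{1}{11}$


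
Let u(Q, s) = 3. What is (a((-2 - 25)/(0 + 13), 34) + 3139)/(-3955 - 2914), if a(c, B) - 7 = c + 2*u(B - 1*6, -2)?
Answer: -40949/89297 ≈ -0.45857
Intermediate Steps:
a(c, B) = 13 + c (a(c, B) = 7 + (c + 2*3) = 7 + (c + 6) = 7 + (6 + c) = 13 + c)
(a((-2 - 25)/(0 + 13), 34) + 3139)/(-3955 - 2914) = ((13 + (-2 - 25)/(0 + 13)) + 3139)/(-3955 - 2914) = ((13 - 27/13) + 3139)/(-6869) = ((13 - 27*1/13) + 3139)*(-1/6869) = ((13 - 27/13) + 3139)*(-1/6869) = (142/13 + 3139)*(-1/6869) = (40949/13)*(-1/6869) = -40949/89297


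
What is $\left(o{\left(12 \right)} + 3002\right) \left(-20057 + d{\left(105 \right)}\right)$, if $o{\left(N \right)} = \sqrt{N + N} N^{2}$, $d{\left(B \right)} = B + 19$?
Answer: $-59838866 - 5740704 \sqrt{6} \approx -7.3901 \cdot 10^{7}$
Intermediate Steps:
$d{\left(B \right)} = 19 + B$
$o{\left(N \right)} = \sqrt{2} N^{\frac{5}{2}}$ ($o{\left(N \right)} = \sqrt{2 N} N^{2} = \sqrt{2} \sqrt{N} N^{2} = \sqrt{2} N^{\frac{5}{2}}$)
$\left(o{\left(12 \right)} + 3002\right) \left(-20057 + d{\left(105 \right)}\right) = \left(\sqrt{2} \cdot 12^{\frac{5}{2}} + 3002\right) \left(-20057 + \left(19 + 105\right)\right) = \left(\sqrt{2} \cdot 288 \sqrt{3} + 3002\right) \left(-20057 + 124\right) = \left(288 \sqrt{6} + 3002\right) \left(-19933\right) = \left(3002 + 288 \sqrt{6}\right) \left(-19933\right) = -59838866 - 5740704 \sqrt{6}$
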